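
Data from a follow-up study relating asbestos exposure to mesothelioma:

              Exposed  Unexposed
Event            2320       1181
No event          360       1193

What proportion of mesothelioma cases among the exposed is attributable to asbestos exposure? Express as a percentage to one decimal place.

Reading the table with exposure as columns: a = 2320 (Exposed, case), b = 360 (Exposed, non-case), c = 1181 (Unexposed, case), d = 1193.
Risk in exposed = 2320/2680 = 0.86567; risk in unexposed = 1181/2374 = 0.49747.
RR = 0.86567/0.49747 = 1.74014
AR% = (RR − 1)/RR × 100 = (1.74014 − 1)/1.74014 × 100 = 42.5333%

42.5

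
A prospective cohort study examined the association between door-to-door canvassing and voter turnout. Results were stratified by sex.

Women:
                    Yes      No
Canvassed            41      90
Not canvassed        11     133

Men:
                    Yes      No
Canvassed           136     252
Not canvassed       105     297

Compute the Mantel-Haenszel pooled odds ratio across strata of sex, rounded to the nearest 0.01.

1.91

OR_MH = Σ(aᵢdᵢ/nᵢ) / Σ(bᵢcᵢ/nᵢ), where nᵢ is the stratum total.
Stratum 1 (Women): n = 275; a·d/n = 41·133/275 = 19.8291; b·c/n = 90·11/275 = 3.6000
Stratum 2 (Men): n = 790; a·d/n = 136·297/790 = 51.1291; b·c/n = 252·105/790 = 33.4937
OR_MH = (19.8291 + 51.1291) / (3.6000 + 33.4937) = 70.9582 / 37.0937 = 1.91295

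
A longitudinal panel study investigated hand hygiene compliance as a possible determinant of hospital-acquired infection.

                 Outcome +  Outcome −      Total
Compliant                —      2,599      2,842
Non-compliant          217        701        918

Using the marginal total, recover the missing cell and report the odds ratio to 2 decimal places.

The missing cell is in the exposed row: 2842 − 2599 = 243.
So a = 243, b = 2599, c = 217, d = 701.
OR = (a·d)/(b·c) = (243 × 701) / (2599 × 217) = 170343 / 563983 = 0.30204

0.30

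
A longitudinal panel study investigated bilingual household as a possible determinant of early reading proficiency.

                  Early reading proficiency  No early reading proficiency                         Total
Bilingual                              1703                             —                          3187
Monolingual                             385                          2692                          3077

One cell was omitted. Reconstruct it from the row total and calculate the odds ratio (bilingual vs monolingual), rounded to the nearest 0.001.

8.024

The missing cell is in the exposed row: 3187 − 1703 = 1484.
So a = 1703, b = 1484, c = 385, d = 2692.
OR = (a·d)/(b·c) = (1703 × 2692) / (1484 × 385) = 4584476 / 571340 = 8.02408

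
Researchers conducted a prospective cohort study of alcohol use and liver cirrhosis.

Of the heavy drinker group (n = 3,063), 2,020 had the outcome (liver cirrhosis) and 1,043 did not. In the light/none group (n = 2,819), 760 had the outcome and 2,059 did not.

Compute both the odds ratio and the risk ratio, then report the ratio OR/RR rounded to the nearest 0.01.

2.14

From the description: a = 2020, b = 1043, c = 760, d = 2059.
OR = (2020·2059)/(1043·760) = 4159180/792680 = 5.24698
Risk in exposed = 2020/3063 = 0.65948; risk in unexposed = 760/2819 = 0.26960; RR = 2.44617
OR/RR = 5.24698 / 2.44617 = 2.14498
The outcome is not rare, so the OR lies further from 1 than the RR.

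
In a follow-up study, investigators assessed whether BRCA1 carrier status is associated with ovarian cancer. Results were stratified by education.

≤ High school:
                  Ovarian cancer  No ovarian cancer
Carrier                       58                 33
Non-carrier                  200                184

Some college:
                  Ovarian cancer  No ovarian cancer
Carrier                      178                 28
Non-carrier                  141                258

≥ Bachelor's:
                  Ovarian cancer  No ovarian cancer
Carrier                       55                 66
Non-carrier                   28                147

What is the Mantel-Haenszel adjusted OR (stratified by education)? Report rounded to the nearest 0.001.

OR_MH = Σ(aᵢdᵢ/nᵢ) / Σ(bᵢcᵢ/nᵢ), where nᵢ is the stratum total.
Stratum 1 (≤ High school): n = 475; a·d/n = 58·184/475 = 22.4674; b·c/n = 33·200/475 = 13.8947
Stratum 2 (Some college): n = 605; a·d/n = 178·258/605 = 75.9074; b·c/n = 28·141/605 = 6.5256
Stratum 3 (≥ Bachelor's): n = 296; a·d/n = 55·147/296 = 27.3142; b·c/n = 66·28/296 = 6.2432
OR_MH = (22.4674 + 75.9074 + 27.3142) / (13.8947 + 6.5256 + 6.2432) = 125.6890 / 26.6636 = 4.71388

4.714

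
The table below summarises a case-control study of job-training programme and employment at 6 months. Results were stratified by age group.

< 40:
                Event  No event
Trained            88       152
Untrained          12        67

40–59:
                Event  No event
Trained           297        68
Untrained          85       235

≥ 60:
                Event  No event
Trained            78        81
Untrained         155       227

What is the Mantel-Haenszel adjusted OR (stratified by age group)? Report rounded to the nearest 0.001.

4.098

OR_MH = Σ(aᵢdᵢ/nᵢ) / Σ(bᵢcᵢ/nᵢ), where nᵢ is the stratum total.
Stratum 1 (< 40): n = 319; a·d/n = 88·67/319 = 18.4828; b·c/n = 152·12/319 = 5.7179
Stratum 2 (40–59): n = 685; a·d/n = 297·235/685 = 101.8905; b·c/n = 68·85/685 = 8.4380
Stratum 3 (≥ 60): n = 541; a·d/n = 78·227/541 = 32.7283; b·c/n = 81·155/541 = 23.2070
OR_MH = (18.4828 + 101.8905 + 32.7283) / (5.7179 + 8.4380 + 23.2070) = 153.1016 / 37.3628 = 4.09769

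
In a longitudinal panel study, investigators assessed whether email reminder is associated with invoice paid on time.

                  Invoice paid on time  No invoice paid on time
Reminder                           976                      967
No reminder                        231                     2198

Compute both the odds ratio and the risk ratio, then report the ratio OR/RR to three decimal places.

Cells: a = 976, b = 967, c = 231, d = 2198.
OR = (976·2198)/(967·231) = 2145248/223377 = 9.60371
Risk in exposed = 976/1943 = 0.50232; risk in unexposed = 231/2429 = 0.09510; RR = 5.28193
OR/RR = 9.60371 / 5.28193 = 1.81822
The outcome is not rare, so the OR lies further from 1 than the RR.

1.818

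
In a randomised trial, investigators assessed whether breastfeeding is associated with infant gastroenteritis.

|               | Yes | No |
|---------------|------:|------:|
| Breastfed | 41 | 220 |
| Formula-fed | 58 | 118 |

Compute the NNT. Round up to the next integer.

6

Risk in treated group = 41/261 = 0.15709; risk in control = 58/176 = 0.32955.
Absolute risk reduction = 0.32955 − 0.15709 = 0.17246
NNT = 1 / ARR = 1 / 0.17246 = 5.799 → round up → 6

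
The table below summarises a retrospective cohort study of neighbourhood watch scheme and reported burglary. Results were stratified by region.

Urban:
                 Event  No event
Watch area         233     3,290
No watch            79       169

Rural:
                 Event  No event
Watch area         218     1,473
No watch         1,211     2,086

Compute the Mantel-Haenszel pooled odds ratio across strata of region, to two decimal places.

0.24

OR_MH = Σ(aᵢdᵢ/nᵢ) / Σ(bᵢcᵢ/nᵢ), where nᵢ is the stratum total.
Stratum 1 (Urban): n = 3771; a·d/n = 233·169/3771 = 10.4421; b·c/n = 3290·79/3771 = 68.9234
Stratum 2 (Rural): n = 4988; a·d/n = 218·2086/4988 = 91.1684; b·c/n = 1473·1211/4988 = 357.6189
OR_MH = (10.4421 + 91.1684) / (68.9234 + 357.6189) = 101.6105 / 426.5422 = 0.23822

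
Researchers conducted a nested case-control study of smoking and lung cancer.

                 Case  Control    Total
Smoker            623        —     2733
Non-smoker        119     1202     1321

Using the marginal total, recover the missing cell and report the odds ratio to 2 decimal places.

The missing cell is in the exposed row: 2733 − 623 = 2110.
So a = 623, b = 2110, c = 119, d = 1202.
OR = (a·d)/(b·c) = (623 × 1202) / (2110 × 119) = 748846 / 251090 = 2.98238

2.98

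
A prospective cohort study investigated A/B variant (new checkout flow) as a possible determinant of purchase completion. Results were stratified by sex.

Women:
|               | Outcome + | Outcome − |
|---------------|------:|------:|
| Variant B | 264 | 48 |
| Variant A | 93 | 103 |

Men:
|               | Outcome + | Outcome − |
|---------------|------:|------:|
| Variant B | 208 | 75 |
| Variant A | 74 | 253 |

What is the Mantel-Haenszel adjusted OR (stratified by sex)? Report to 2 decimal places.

7.82

OR_MH = Σ(aᵢdᵢ/nᵢ) / Σ(bᵢcᵢ/nᵢ), where nᵢ is the stratum total.
Stratum 1 (Women): n = 508; a·d/n = 264·103/508 = 53.5276; b·c/n = 48·93/508 = 8.7874
Stratum 2 (Men): n = 610; a·d/n = 208·253/610 = 86.2689; b·c/n = 75·74/610 = 9.0984
OR_MH = (53.5276 + 86.2689) / (8.7874 + 9.0984) = 139.7964 / 17.8858 = 7.81607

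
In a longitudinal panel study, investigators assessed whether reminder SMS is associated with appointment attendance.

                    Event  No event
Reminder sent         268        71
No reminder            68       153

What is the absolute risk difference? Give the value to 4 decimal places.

Cells: a = 268, b = 71, c = 68, d = 153.
Risk in exposed = 268/339 = 0.790560; risk in unexposed = 68/221 = 0.307692.
Risk difference = 0.790560 − 0.307692 = 0.482868

0.4829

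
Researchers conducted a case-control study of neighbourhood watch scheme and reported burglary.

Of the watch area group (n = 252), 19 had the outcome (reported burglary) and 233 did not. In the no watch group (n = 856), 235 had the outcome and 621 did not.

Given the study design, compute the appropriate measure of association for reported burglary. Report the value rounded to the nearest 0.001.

From the description: a = 19, b = 233, c = 235, d = 621.
This is a case-control study: participants were sampled on outcome status, so risks in the source population cannot be estimated directly — relative risk is not valid here. The odds ratio is the appropriate measure.
OR = (a·d)/(b·c) = (19 × 621) / (233 × 235) = 11799 / 54755 = 0.21549

0.215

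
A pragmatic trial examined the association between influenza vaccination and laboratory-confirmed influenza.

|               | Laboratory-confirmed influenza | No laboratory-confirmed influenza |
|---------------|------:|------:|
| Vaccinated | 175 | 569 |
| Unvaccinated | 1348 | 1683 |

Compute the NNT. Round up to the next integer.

Risk in treated group = 175/744 = 0.23522; risk in control = 1348/3031 = 0.44474.
Absolute risk reduction = 0.44474 − 0.23522 = 0.20952
NNT = 1 / ARR = 1 / 0.20952 = 4.773 → round up → 5

5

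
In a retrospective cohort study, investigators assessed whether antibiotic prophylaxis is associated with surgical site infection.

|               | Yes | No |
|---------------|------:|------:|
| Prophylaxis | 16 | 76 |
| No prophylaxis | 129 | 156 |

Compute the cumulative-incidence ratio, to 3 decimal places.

Cells: a = 16, b = 76, c = 129, d = 156.
Risk in exposed = 16/92 = 0.17391; risk in unexposed = 129/285 = 0.45263.
RR = 0.17391 / 0.45263 = 0.38423
The risk is 62% lower among the exposed than among the unexposed.

0.384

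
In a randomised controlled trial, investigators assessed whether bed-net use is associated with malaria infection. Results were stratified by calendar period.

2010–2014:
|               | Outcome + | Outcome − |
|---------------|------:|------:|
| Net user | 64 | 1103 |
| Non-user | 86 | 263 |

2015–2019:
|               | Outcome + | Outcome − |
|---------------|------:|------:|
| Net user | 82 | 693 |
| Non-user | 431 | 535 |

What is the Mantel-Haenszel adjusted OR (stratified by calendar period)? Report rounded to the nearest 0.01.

0.16

OR_MH = Σ(aᵢdᵢ/nᵢ) / Σ(bᵢcᵢ/nᵢ), where nᵢ is the stratum total.
Stratum 1 (2010–2014): n = 1516; a·d/n = 64·263/1516 = 11.1029; b·c/n = 1103·86/1516 = 62.5712
Stratum 2 (2015–2019): n = 1741; a·d/n = 82·535/1741 = 25.1982; b·c/n = 693·431/1741 = 171.5583
OR_MH = (11.1029 + 25.1982) / (62.5712 + 171.5583) = 36.3011 / 234.1295 = 0.15505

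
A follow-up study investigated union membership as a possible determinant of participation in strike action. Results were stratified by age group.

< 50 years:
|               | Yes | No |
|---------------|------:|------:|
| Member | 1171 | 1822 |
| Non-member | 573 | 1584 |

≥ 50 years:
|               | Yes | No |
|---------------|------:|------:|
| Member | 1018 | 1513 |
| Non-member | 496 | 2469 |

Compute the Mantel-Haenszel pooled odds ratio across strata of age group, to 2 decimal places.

OR_MH = Σ(aᵢdᵢ/nᵢ) / Σ(bᵢcᵢ/nᵢ), where nᵢ is the stratum total.
Stratum 1 (< 50 years): n = 5150; a·d/n = 1171·1584/5150 = 360.1678; b·c/n = 1822·573/5150 = 202.7196
Stratum 2 (≥ 50 years): n = 5496; a·d/n = 1018·2469/5496 = 457.3221; b·c/n = 1513·496/5496 = 136.5444
OR_MH = (360.1678 + 457.3221) / (202.7196 + 136.5444) = 817.4898 / 339.2640 = 2.40960

2.41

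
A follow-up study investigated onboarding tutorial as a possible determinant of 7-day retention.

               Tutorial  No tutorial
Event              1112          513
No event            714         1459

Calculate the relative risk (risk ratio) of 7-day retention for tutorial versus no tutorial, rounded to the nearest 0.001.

Reading the table with exposure as columns: a = 1112 (Tutorial, case), b = 714 (Tutorial, non-case), c = 513 (No tutorial, case), d = 1459.
Risk in exposed = 1112/1826 = 0.60898; risk in unexposed = 513/1972 = 0.26014.
RR = 0.60898 / 0.26014 = 2.34096
The risk among the exposed is 2.34 times that among the unexposed.

2.341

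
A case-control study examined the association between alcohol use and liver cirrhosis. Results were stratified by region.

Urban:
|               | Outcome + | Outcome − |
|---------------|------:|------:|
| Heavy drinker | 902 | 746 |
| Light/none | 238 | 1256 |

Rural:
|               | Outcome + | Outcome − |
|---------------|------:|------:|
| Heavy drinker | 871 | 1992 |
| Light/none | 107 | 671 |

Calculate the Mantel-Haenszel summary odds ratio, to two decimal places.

OR_MH = Σ(aᵢdᵢ/nᵢ) / Σ(bᵢcᵢ/nᵢ), where nᵢ is the stratum total.
Stratum 1 (Urban): n = 3142; a·d/n = 902·1256/3142 = 360.5703; b·c/n = 746·238/3142 = 56.5080
Stratum 2 (Rural): n = 3641; a·d/n = 871·671/3641 = 160.5166; b·c/n = 1992·107/3641 = 58.5400
OR_MH = (360.5703 + 160.5166) / (56.5080 + 58.5400) = 521.0870 / 115.0479 = 4.52930

4.53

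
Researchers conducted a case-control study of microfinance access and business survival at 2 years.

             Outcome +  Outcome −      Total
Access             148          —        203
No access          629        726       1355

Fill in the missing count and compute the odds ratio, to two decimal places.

The missing cell is in the exposed row: 203 − 148 = 55.
So a = 148, b = 55, c = 629, d = 726.
OR = (a·d)/(b·c) = (148 × 726) / (55 × 629) = 107448 / 34595 = 3.10588

3.11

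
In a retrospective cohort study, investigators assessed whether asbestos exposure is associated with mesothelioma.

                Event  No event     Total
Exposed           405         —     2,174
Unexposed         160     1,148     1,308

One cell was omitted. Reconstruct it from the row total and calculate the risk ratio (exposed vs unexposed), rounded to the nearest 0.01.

1.52

The missing cell is in the exposed row: 2174 − 405 = 1769.
So a = 405, b = 1769, c = 160, d = 1148.
RR = [a/(a+b)] / [c/(c+d)] = (405/2174) / (160/1308) = 0.18629/0.12232 = 1.52294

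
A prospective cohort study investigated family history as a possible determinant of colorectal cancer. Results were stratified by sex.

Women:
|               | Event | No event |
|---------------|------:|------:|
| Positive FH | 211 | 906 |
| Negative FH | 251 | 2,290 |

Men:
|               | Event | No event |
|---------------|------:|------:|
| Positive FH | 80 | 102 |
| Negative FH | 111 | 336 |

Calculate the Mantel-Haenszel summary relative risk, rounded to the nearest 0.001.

RR_MH = Σ(aᵢ·n₀ᵢ/nᵢ) / Σ(cᵢ·n₁ᵢ/nᵢ), with n₁ᵢ = aᵢ+bᵢ (exposed), n₀ᵢ = cᵢ+dᵢ (unexposed), nᵢ = n₁ᵢ+n₀ᵢ.
Stratum 1 (Women): n₁ = 1117, n₀ = 2541, n = 3658; a·n₀/n = 211·2541/3658 = 146.5694; c·n₁/n = 251·1117/3658 = 76.6449
Stratum 2 (Men): n₁ = 182, n₀ = 447, n = 629; a·n₀/n = 80·447/629 = 56.8521; c·n₁/n = 111·182/629 = 32.1176
RR_MH = (146.5694 + 56.8521) / (76.6449 + 32.1176) = 203.4216 / 108.7625 = 1.87033

1.870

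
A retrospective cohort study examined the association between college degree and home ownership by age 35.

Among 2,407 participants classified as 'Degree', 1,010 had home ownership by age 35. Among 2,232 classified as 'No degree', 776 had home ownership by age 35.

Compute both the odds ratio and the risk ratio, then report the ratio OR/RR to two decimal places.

From the description: a = 1010, b = 1397, c = 776, d = 1456.
OR = (1010·1456)/(1397·776) = 1470560/1084072 = 1.35652
Risk in exposed = 1010/2407 = 0.41961; risk in unexposed = 776/2232 = 0.34767; RR = 1.20692
OR/RR = 1.35652 / 1.20692 = 1.12395
The outcome is not rare, so the OR lies further from 1 than the RR.

1.12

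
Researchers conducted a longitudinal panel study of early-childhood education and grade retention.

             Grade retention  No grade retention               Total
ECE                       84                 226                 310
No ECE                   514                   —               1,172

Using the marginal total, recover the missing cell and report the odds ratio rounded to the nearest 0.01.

0.48

The missing cell is in the unexposed row: 1172 − 514 = 658.
So a = 84, b = 226, c = 514, d = 658.
OR = (a·d)/(b·c) = (84 × 658) / (226 × 514) = 55272 / 116164 = 0.47581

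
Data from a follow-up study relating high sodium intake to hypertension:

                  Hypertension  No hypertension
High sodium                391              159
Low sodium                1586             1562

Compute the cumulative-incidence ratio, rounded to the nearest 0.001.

Cells: a = 391, b = 159, c = 1586, d = 1562.
Risk in exposed = 391/550 = 0.71091; risk in unexposed = 1586/3148 = 0.50381.
RR = 0.71091 / 0.50381 = 1.41106
The risk among the exposed is 1.41 times that among the unexposed.

1.411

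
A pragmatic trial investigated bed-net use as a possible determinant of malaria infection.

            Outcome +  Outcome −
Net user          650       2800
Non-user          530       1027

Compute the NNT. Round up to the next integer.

7

Risk in treated group = 650/3450 = 0.18841; risk in control = 530/1557 = 0.34040.
Absolute risk reduction = 0.34040 − 0.18841 = 0.15199
NNT = 1 / ARR = 1 / 0.15199 = 6.579 → round up → 7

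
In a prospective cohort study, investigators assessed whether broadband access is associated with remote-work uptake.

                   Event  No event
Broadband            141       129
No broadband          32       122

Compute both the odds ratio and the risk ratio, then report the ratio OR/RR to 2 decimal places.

1.66

Cells: a = 141, b = 129, c = 32, d = 122.
OR = (141·122)/(129·32) = 17202/4128 = 4.16715
Risk in exposed = 141/270 = 0.52222; risk in unexposed = 32/154 = 0.20779; RR = 2.51319
OR/RR = 4.16715 / 2.51319 = 1.65811
The outcome is not rare, so the OR lies further from 1 than the RR.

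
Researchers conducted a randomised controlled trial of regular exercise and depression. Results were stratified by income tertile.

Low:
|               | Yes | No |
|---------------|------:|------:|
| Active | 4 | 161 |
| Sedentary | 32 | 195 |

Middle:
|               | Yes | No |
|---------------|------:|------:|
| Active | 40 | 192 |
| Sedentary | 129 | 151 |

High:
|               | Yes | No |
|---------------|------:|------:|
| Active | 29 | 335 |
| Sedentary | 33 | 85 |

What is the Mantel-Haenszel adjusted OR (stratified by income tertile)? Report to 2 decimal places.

OR_MH = Σ(aᵢdᵢ/nᵢ) / Σ(bᵢcᵢ/nᵢ), where nᵢ is the stratum total.
Stratum 1 (Low): n = 392; a·d/n = 4·195/392 = 1.9898; b·c/n = 161·32/392 = 13.1429
Stratum 2 (Middle): n = 512; a·d/n = 40·151/512 = 11.7969; b·c/n = 192·129/512 = 48.3750
Stratum 3 (High): n = 482; a·d/n = 29·85/482 = 5.1141; b·c/n = 335·33/482 = 22.9357
OR_MH = (1.9898 + 11.7969 + 5.1141) / (13.1429 + 48.3750 + 22.9357) = 18.9008 / 84.4535 = 0.22380

0.22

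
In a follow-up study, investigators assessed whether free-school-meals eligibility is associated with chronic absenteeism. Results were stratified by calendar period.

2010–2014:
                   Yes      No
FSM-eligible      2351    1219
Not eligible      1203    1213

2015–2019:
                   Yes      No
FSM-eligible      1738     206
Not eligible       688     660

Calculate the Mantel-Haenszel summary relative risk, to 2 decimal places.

1.48

RR_MH = Σ(aᵢ·n₀ᵢ/nᵢ) / Σ(cᵢ·n₁ᵢ/nᵢ), with n₁ᵢ = aᵢ+bᵢ (exposed), n₀ᵢ = cᵢ+dᵢ (unexposed), nᵢ = n₁ᵢ+n₀ᵢ.
Stratum 1 (2010–2014): n₁ = 3570, n₀ = 2416, n = 5986; a·n₀/n = 2351·2416/5986 = 948.8834; c·n₁/n = 1203·3570/5986 = 717.4591
Stratum 2 (2015–2019): n₁ = 1944, n₀ = 1348, n = 3292; a·n₀/n = 1738·1348/3292 = 711.6719; c·n₁/n = 688·1944/3292 = 406.2795
RR_MH = (948.8834 + 711.6719) / (717.4591 + 406.2795) = 1660.5553 / 1123.7385 = 1.47771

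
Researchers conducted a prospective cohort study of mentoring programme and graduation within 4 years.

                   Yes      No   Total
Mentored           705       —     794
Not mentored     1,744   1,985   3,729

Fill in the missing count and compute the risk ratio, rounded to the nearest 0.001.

1.899

The missing cell is in the exposed row: 794 − 705 = 89.
So a = 705, b = 89, c = 1744, d = 1985.
RR = [a/(a+b)] / [c/(c+d)] = (705/794) / (1744/3729) = 0.88791/0.46769 = 1.89852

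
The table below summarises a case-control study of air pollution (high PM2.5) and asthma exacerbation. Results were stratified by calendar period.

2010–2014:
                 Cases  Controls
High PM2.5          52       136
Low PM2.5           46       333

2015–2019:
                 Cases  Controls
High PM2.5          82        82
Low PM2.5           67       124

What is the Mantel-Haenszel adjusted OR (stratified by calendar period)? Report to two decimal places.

2.23

OR_MH = Σ(aᵢdᵢ/nᵢ) / Σ(bᵢcᵢ/nᵢ), where nᵢ is the stratum total.
Stratum 1 (2010–2014): n = 567; a·d/n = 52·333/567 = 30.5397; b·c/n = 136·46/567 = 11.0335
Stratum 2 (2015–2019): n = 355; a·d/n = 82·124/355 = 28.6423; b·c/n = 82·67/355 = 15.4761
OR_MH = (30.5397 + 28.6423) / (11.0335 + 15.4761) = 59.1819 / 26.5096 = 2.23247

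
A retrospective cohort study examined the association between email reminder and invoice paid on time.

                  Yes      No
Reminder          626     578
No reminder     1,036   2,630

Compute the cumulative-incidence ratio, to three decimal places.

1.840

Cells: a = 626, b = 578, c = 1036, d = 2630.
Risk in exposed = 626/1204 = 0.51993; risk in unexposed = 1036/3666 = 0.28260.
RR = 0.51993 / 0.28260 = 1.83984
The risk among the exposed is 1.84 times that among the unexposed.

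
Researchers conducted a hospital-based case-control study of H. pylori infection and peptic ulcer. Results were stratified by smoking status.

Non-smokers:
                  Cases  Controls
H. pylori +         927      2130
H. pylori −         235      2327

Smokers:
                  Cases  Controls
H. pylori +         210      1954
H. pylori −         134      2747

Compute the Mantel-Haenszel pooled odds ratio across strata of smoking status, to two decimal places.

OR_MH = Σ(aᵢdᵢ/nᵢ) / Σ(bᵢcᵢ/nᵢ), where nᵢ is the stratum total.
Stratum 1 (Non-smokers): n = 5619; a·d/n = 927·2327/5619 = 383.8991; b·c/n = 2130·235/5619 = 89.0817
Stratum 2 (Smokers): n = 5045; a·d/n = 210·2747/5045 = 114.3449; b·c/n = 1954·134/5045 = 51.9001
OR_MH = (383.8991 + 114.3449) / (89.0817 + 51.9001) = 498.2440 / 140.9818 = 3.53410

3.53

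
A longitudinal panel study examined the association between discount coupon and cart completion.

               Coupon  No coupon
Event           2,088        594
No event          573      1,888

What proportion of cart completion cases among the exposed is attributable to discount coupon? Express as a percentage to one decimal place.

Reading the table with exposure as columns: a = 2088 (Coupon, case), b = 573 (Coupon, non-case), c = 594 (No coupon, case), d = 1888.
Risk in exposed = 2088/2661 = 0.78467; risk in unexposed = 594/2482 = 0.23932.
RR = 0.78467/0.23932 = 3.27869
AR% = (RR − 1)/RR × 100 = (3.27869 − 1)/3.27869 × 100 = 69.5001%

69.5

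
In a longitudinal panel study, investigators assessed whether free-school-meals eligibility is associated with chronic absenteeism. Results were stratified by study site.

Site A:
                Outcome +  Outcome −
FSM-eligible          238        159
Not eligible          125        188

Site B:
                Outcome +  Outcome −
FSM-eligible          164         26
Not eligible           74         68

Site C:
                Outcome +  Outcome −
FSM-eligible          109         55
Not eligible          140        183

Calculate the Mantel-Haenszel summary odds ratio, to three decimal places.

2.774

OR_MH = Σ(aᵢdᵢ/nᵢ) / Σ(bᵢcᵢ/nᵢ), where nᵢ is the stratum total.
Stratum 1 (Site A): n = 710; a·d/n = 238·188/710 = 63.0197; b·c/n = 159·125/710 = 27.9930
Stratum 2 (Site B): n = 332; a·d/n = 164·68/332 = 33.5904; b·c/n = 26·74/332 = 5.7952
Stratum 3 (Site C): n = 487; a·d/n = 109·183/487 = 40.9589; b·c/n = 55·140/487 = 15.8111
OR_MH = (63.0197 + 33.5904 + 40.9589) / (27.9930 + 5.7952 + 15.8111) = 137.5690 / 49.5992 = 2.77361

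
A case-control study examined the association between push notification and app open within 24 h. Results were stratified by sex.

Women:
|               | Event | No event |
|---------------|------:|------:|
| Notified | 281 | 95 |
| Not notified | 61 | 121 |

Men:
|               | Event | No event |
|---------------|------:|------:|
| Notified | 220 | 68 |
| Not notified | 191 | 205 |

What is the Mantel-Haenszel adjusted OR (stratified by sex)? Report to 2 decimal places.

4.32

OR_MH = Σ(aᵢdᵢ/nᵢ) / Σ(bᵢcᵢ/nᵢ), where nᵢ is the stratum total.
Stratum 1 (Women): n = 558; a·d/n = 281·121/558 = 60.9337; b·c/n = 95·61/558 = 10.3853
Stratum 2 (Men): n = 684; a·d/n = 220·205/684 = 65.9357; b·c/n = 68·191/684 = 18.9883
OR_MH = (60.9337 + 65.9357) / (10.3853 + 18.9883) = 126.8694 / 29.3736 = 4.31916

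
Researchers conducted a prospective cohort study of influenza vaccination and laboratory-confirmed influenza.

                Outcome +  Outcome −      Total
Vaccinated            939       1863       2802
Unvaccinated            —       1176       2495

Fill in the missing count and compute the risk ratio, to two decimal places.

The missing cell is in the unexposed row: 2495 − 1176 = 1319.
So a = 939, b = 1863, c = 1319, d = 1176.
RR = [a/(a+b)] / [c/(c+d)] = (939/2802) / (1319/2495) = 0.33512/0.52866 = 0.63390

0.63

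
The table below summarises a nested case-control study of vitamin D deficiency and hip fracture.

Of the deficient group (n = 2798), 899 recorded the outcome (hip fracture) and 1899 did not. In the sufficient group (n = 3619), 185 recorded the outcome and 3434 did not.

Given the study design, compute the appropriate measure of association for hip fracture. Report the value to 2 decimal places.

From the description: a = 899, b = 1899, c = 185, d = 3434.
This is a nested case-control study: participants were sampled on outcome status, so risks in the source population cannot be estimated directly — relative risk is not valid here. The odds ratio is the appropriate measure.
OR = (a·d)/(b·c) = (899 × 3434) / (1899 × 185) = 3087166 / 351315 = 8.78746

8.79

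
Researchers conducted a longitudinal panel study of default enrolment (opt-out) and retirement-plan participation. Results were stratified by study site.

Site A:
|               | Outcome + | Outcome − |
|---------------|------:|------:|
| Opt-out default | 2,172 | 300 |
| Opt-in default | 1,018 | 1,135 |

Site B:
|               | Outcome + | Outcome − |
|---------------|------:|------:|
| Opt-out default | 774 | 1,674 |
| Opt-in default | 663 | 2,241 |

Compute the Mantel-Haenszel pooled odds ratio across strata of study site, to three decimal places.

3.135

OR_MH = Σ(aᵢdᵢ/nᵢ) / Σ(bᵢcᵢ/nᵢ), where nᵢ is the stratum total.
Stratum 1 (Site A): n = 4625; a·d/n = 2172·1135/4625 = 533.0205; b·c/n = 300·1018/4625 = 66.0324
Stratum 2 (Site B): n = 5352; a·d/n = 774·2241/5352 = 324.0908; b·c/n = 1674·663/5352 = 207.3733
OR_MH = (533.0205 + 324.0908) / (66.0324 + 207.3733) = 857.1113 / 273.4058 = 3.13494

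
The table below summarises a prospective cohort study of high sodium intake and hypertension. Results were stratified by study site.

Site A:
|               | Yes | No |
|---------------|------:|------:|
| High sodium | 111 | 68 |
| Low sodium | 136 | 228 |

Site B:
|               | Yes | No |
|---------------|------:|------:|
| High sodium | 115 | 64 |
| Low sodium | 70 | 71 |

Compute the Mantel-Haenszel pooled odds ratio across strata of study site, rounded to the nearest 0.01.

2.32

OR_MH = Σ(aᵢdᵢ/nᵢ) / Σ(bᵢcᵢ/nᵢ), where nᵢ is the stratum total.
Stratum 1 (Site A): n = 543; a·d/n = 111·228/543 = 46.6077; b·c/n = 68·136/543 = 17.0313
Stratum 2 (Site B): n = 320; a·d/n = 115·71/320 = 25.5156; b·c/n = 64·70/320 = 14.0000
OR_MH = (46.6077 + 25.5156) / (17.0313 + 14.0000) = 72.1234 / 31.0313 = 2.32421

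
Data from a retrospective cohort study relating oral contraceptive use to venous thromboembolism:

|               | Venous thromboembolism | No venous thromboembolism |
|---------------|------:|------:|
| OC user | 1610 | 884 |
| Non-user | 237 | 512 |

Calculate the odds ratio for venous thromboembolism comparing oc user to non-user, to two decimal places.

Cells: a = 1610, b = 884, c = 237, d = 512.
OR = (a·d)/(b·c) = (1610 × 512) / (884 × 237) = 824320 / 209508 = 3.93455
The odds of venous thromboembolism are about 3.93 times as high in the oc user group.

3.93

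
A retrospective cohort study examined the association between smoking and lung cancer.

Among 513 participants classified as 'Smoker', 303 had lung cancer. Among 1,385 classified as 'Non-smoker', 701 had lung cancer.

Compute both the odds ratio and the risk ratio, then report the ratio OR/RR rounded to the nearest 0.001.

1.206

From the description: a = 303, b = 210, c = 701, d = 684.
OR = (303·684)/(210·701) = 207252/147210 = 1.40787
Risk in exposed = 303/513 = 0.59064; risk in unexposed = 701/1385 = 0.50614; RR = 1.16696
OR/RR = 1.40787 / 1.16696 = 1.20644
The outcome is not rare, so the OR lies further from 1 than the RR.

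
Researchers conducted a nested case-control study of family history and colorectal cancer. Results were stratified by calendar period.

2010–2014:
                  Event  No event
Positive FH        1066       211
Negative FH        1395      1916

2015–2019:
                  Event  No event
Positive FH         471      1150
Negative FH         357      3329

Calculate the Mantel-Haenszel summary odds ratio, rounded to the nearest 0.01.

5.23

OR_MH = Σ(aᵢdᵢ/nᵢ) / Σ(bᵢcᵢ/nᵢ), where nᵢ is the stratum total.
Stratum 1 (2010–2014): n = 4588; a·d/n = 1066·1916/4588 = 445.1735; b·c/n = 211·1395/4588 = 64.1554
Stratum 2 (2015–2019): n = 5307; a·d/n = 471·3329/5307 = 295.4511; b·c/n = 1150·357/5307 = 77.3601
OR_MH = (445.1735 + 295.4511) / (64.1554 + 77.3601) = 740.6246 / 141.5155 = 5.23352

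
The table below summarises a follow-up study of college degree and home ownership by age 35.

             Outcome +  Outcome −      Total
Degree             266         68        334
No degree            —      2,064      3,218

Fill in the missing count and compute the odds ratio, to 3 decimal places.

6.996

The missing cell is in the unexposed row: 3218 − 2064 = 1154.
So a = 266, b = 68, c = 1154, d = 2064.
OR = (a·d)/(b·c) = (266 × 2064) / (68 × 1154) = 549024 / 78472 = 6.99643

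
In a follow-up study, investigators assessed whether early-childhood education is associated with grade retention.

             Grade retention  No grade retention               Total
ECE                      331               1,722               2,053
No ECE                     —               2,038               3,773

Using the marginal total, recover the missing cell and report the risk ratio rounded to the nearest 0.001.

0.351

The missing cell is in the unexposed row: 3773 − 2038 = 1735.
So a = 331, b = 1722, c = 1735, d = 2038.
RR = [a/(a+b)] / [c/(c+d)] = (331/2053) / (1735/3773) = 0.16123/0.45985 = 0.35061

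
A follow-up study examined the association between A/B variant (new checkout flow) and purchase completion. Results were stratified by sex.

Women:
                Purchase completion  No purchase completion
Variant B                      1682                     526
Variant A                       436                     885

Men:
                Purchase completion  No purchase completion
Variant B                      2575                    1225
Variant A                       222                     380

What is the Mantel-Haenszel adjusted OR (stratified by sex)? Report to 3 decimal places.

5.081

OR_MH = Σ(aᵢdᵢ/nᵢ) / Σ(bᵢcᵢ/nᵢ), where nᵢ is the stratum total.
Stratum 1 (Women): n = 3529; a·d/n = 1682·885/3529 = 421.8107; b·c/n = 526·436/3529 = 64.9861
Stratum 2 (Men): n = 4402; a·d/n = 2575·380/4402 = 222.2853; b·c/n = 1225·222/4402 = 61.7787
OR_MH = (421.8107 + 222.2853) / (64.9861 + 61.7787) = 644.0960 / 126.7649 = 5.08103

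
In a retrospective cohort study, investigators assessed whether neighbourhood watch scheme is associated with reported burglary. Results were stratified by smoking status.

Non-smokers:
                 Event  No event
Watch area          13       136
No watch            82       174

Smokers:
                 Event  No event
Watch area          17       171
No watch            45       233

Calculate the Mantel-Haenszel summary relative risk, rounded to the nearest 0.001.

RR_MH = Σ(aᵢ·n₀ᵢ/nᵢ) / Σ(cᵢ·n₁ᵢ/nᵢ), with n₁ᵢ = aᵢ+bᵢ (exposed), n₀ᵢ = cᵢ+dᵢ (unexposed), nᵢ = n₁ᵢ+n₀ᵢ.
Stratum 1 (Non-smokers): n₁ = 149, n₀ = 256, n = 405; a·n₀/n = 13·256/405 = 8.2173; c·n₁/n = 82·149/405 = 30.1679
Stratum 2 (Smokers): n₁ = 188, n₀ = 278, n = 466; a·n₀/n = 17·278/466 = 10.1416; c·n₁/n = 45·188/466 = 18.1545
RR_MH = (8.2173 + 10.1416) / (30.1679 + 18.1545) = 18.3589 / 48.3224 = 0.37993

0.380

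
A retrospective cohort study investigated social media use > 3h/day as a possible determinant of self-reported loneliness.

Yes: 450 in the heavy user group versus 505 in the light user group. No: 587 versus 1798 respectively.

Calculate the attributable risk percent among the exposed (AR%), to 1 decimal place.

From the description: a = 450, b = 587, c = 505, d = 1798.
Risk in exposed = 450/1037 = 0.43394; risk in unexposed = 505/2303 = 0.21928.
RR = 0.43394/0.21928 = 1.97896
AR% = (RR − 1)/RR × 100 = (1.97896 − 1)/1.97896 × 100 = 49.4683%

49.5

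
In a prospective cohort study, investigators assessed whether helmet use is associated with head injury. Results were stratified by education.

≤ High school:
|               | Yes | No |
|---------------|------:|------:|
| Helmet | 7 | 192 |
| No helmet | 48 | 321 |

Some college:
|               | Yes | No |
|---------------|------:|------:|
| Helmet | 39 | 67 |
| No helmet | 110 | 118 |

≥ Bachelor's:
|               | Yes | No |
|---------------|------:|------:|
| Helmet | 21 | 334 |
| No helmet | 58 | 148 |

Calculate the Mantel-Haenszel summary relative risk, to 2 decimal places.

RR_MH = Σ(aᵢ·n₀ᵢ/nᵢ) / Σ(cᵢ·n₁ᵢ/nᵢ), with n₁ᵢ = aᵢ+bᵢ (exposed), n₀ᵢ = cᵢ+dᵢ (unexposed), nᵢ = n₁ᵢ+n₀ᵢ.
Stratum 1 (≤ High school): n₁ = 199, n₀ = 369, n = 568; a·n₀/n = 7·369/568 = 4.5475; c·n₁/n = 48·199/568 = 16.8169
Stratum 2 (Some college): n₁ = 106, n₀ = 228, n = 334; a·n₀/n = 39·228/334 = 26.6228; c·n₁/n = 110·106/334 = 34.9102
Stratum 3 (≥ Bachelor's): n₁ = 355, n₀ = 206, n = 561; a·n₀/n = 21·206/561 = 7.7112; c·n₁/n = 58·355/561 = 36.7023
RR_MH = (4.5475 + 26.6228 + 7.7112) / (16.8169 + 34.9102 + 36.7023) = 38.8815 / 88.4294 = 0.43969

0.44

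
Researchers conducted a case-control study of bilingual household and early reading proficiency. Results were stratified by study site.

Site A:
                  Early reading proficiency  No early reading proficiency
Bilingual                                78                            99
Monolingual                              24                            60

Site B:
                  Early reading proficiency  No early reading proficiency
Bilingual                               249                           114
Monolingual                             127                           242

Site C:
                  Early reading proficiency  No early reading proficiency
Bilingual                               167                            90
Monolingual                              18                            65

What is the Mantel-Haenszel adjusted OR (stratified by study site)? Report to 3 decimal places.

3.928

OR_MH = Σ(aᵢdᵢ/nᵢ) / Σ(bᵢcᵢ/nᵢ), where nᵢ is the stratum total.
Stratum 1 (Site A): n = 261; a·d/n = 78·60/261 = 17.9310; b·c/n = 99·24/261 = 9.1034
Stratum 2 (Site B): n = 732; a·d/n = 249·242/732 = 82.3197; b·c/n = 114·127/732 = 19.7787
Stratum 3 (Site C): n = 340; a·d/n = 167·65/340 = 31.9265; b·c/n = 90·18/340 = 4.7647
OR_MH = (17.9310 + 82.3197 + 31.9265) / (9.1034 + 19.7787 + 4.7647) = 132.1772 / 33.6468 = 3.92837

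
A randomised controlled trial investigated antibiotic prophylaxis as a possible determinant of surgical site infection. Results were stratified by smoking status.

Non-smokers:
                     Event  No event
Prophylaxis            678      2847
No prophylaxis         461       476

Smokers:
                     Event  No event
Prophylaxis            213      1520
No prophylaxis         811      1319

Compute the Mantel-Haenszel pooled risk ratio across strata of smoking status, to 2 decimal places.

0.36

RR_MH = Σ(aᵢ·n₀ᵢ/nᵢ) / Σ(cᵢ·n₁ᵢ/nᵢ), with n₁ᵢ = aᵢ+bᵢ (exposed), n₀ᵢ = cᵢ+dᵢ (unexposed), nᵢ = n₁ᵢ+n₀ᵢ.
Stratum 1 (Non-smokers): n₁ = 3525, n₀ = 937, n = 4462; a·n₀/n = 678·937/4462 = 142.3770; c·n₁/n = 461·3525/4462 = 364.1921
Stratum 2 (Smokers): n₁ = 1733, n₀ = 2130, n = 3863; a·n₀/n = 213·2130/3863 = 117.4450; c·n₁/n = 811·1733/3863 = 363.8268
RR_MH = (142.3770 + 117.4450) / (364.1921 + 363.8268) = 259.8220 / 728.0189 = 0.35689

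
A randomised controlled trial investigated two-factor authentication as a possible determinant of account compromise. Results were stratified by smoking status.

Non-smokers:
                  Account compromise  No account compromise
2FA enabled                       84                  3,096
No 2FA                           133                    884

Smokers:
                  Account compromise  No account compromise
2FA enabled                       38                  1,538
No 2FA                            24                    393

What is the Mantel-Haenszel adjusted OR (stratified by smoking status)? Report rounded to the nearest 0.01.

0.22

OR_MH = Σ(aᵢdᵢ/nᵢ) / Σ(bᵢcᵢ/nᵢ), where nᵢ is the stratum total.
Stratum 1 (Non-smokers): n = 4197; a·d/n = 84·884/4197 = 17.6926; b·c/n = 3096·133/4197 = 98.1101
Stratum 2 (Smokers): n = 1993; a·d/n = 38·393/1993 = 7.4932; b·c/n = 1538·24/1993 = 18.5208
OR_MH = (17.6926 + 7.4932) / (98.1101 + 18.5208) = 25.1859 / 116.6309 = 0.21595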